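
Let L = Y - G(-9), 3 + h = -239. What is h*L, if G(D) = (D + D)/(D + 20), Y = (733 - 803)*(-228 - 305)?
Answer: -9029416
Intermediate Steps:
Y = 37310 (Y = -70*(-533) = 37310)
h = -242 (h = -3 - 239 = -242)
G(D) = 2*D/(20 + D) (G(D) = (2*D)/(20 + D) = 2*D/(20 + D))
L = 410428/11 (L = 37310 - 2*(-9)/(20 - 9) = 37310 - 2*(-9)/11 = 37310 - 1*(-18/11) = 37310 + 18/11 = 410428/11 ≈ 37312.)
h*L = -242*410428/11 = -9029416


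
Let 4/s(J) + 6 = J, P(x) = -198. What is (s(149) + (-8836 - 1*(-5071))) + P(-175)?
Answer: -566705/143 ≈ -3963.0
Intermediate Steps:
s(J) = 4/(-6 + J)
(s(149) + (-8836 - 1*(-5071))) + P(-175) = (4/(-6 + 149) + (-8836 - 1*(-5071))) - 198 = (4/143 + (-8836 + 5071)) - 198 = (4*(1/143) - 3765) - 198 = (4/143 - 3765) - 198 = -538391/143 - 198 = -566705/143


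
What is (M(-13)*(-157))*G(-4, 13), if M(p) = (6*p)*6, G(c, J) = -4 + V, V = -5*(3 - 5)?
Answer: 440856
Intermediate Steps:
V = 10 (V = -5*(-2) = 10)
G(c, J) = 6 (G(c, J) = -4 + 10 = 6)
M(p) = 36*p
(M(-13)*(-157))*G(-4, 13) = ((36*(-13))*(-157))*6 = -468*(-157)*6 = 73476*6 = 440856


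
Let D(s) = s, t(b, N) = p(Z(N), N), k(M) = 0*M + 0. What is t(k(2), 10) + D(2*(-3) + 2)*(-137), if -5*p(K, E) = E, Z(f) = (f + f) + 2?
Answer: 546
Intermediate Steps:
Z(f) = 2 + 2*f (Z(f) = 2*f + 2 = 2 + 2*f)
k(M) = 0 (k(M) = 0 + 0 = 0)
p(K, E) = -E/5
t(b, N) = -N/5
t(k(2), 10) + D(2*(-3) + 2)*(-137) = -⅕*10 + (2*(-3) + 2)*(-137) = -2 + (-6 + 2)*(-137) = -2 - 4*(-137) = -2 + 548 = 546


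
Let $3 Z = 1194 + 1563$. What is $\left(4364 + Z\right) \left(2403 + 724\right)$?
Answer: $16519941$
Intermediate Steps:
$Z = 919$ ($Z = \frac{1194 + 1563}{3} = \frac{1}{3} \cdot 2757 = 919$)
$\left(4364 + Z\right) \left(2403 + 724\right) = \left(4364 + 919\right) \left(2403 + 724\right) = 5283 \cdot 3127 = 16519941$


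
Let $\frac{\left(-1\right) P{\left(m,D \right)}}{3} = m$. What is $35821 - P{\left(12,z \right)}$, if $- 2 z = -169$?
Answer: $35857$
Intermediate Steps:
$z = \frac{169}{2}$ ($z = \left(- \frac{1}{2}\right) \left(-169\right) = \frac{169}{2} \approx 84.5$)
$P{\left(m,D \right)} = - 3 m$
$35821 - P{\left(12,z \right)} = 35821 - \left(-3\right) 12 = 35821 - -36 = 35821 + 36 = 35857$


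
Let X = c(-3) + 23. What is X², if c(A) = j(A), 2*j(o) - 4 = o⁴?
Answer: 17161/4 ≈ 4290.3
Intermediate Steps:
j(o) = 2 + o⁴/2
c(A) = 2 + A⁴/2
X = 131/2 (X = (2 + (½)*(-3)⁴) + 23 = (2 + (½)*81) + 23 = (2 + 81/2) + 23 = 85/2 + 23 = 131/2 ≈ 65.500)
X² = (131/2)² = 17161/4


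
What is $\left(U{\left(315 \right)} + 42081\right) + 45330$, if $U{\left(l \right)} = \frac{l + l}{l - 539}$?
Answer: $\frac{1398531}{16} \approx 87408.0$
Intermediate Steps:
$U{\left(l \right)} = \frac{2 l}{-539 + l}$
$\left(U{\left(315 \right)} + 42081\right) + 45330 = \left(2 \cdot 315 \frac{1}{-539 + 315} + 42081\right) + 45330 = \left(2 \cdot 315 \frac{1}{-224} + 42081\right) + 45330 = \left(2 \cdot 315 \left(- \frac{1}{224}\right) + 42081\right) + 45330 = \left(- \frac{45}{16} + 42081\right) + 45330 = \frac{673251}{16} + 45330 = \frac{1398531}{16}$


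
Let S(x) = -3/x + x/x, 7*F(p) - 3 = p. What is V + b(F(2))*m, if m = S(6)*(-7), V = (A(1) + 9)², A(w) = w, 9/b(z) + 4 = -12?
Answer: 3263/32 ≈ 101.97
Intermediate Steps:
F(p) = 3/7 + p/7
S(x) = 1 - 3/x (S(x) = -3/x + 1 = 1 - 3/x)
b(z) = -9/16 (b(z) = 9/(-4 - 12) = 9/(-16) = 9*(-1/16) = -9/16)
V = 100 (V = (1 + 9)² = 10² = 100)
m = -7/2 (m = ((-3 + 6)/6)*(-7) = ((⅙)*3)*(-7) = (½)*(-7) = -7/2 ≈ -3.5000)
V + b(F(2))*m = 100 - 9/16*(-7/2) = 100 + 63/32 = 3263/32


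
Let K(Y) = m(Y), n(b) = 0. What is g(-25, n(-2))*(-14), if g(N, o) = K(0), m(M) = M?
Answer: 0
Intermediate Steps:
K(Y) = Y
g(N, o) = 0
g(-25, n(-2))*(-14) = 0*(-14) = 0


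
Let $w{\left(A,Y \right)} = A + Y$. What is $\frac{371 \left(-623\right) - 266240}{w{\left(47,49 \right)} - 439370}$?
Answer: $\frac{497373}{439274} \approx 1.1323$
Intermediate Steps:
$\frac{371 \left(-623\right) - 266240}{w{\left(47,49 \right)} - 439370} = \frac{371 \left(-623\right) - 266240}{\left(47 + 49\right) - 439370} = \frac{-231133 - 266240}{96 - 439370} = - \frac{497373}{-439274} = \left(-497373\right) \left(- \frac{1}{439274}\right) = \frac{497373}{439274}$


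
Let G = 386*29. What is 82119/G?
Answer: 82119/11194 ≈ 7.3360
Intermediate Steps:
G = 11194
82119/G = 82119/11194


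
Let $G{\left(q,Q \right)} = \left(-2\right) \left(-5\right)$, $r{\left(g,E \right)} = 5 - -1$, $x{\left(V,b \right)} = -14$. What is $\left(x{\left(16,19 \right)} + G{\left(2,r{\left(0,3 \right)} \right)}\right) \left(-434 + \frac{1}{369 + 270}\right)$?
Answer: $\frac{1109300}{639} \approx 1736.0$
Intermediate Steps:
$r{\left(g,E \right)} = 6$ ($r{\left(g,E \right)} = 5 + 1 = 6$)
$G{\left(q,Q \right)} = 10$
$\left(x{\left(16,19 \right)} + G{\left(2,r{\left(0,3 \right)} \right)}\right) \left(-434 + \frac{1}{369 + 270}\right) = \left(-14 + 10\right) \left(-434 + \frac{1}{369 + 270}\right) = - 4 \left(-434 + \frac{1}{639}\right) = \left(-4\right) \left(- \frac{277325}{639}\right) = \frac{1109300}{639}$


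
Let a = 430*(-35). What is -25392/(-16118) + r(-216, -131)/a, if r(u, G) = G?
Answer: 192130529/121287950 ≈ 1.5841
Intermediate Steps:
a = -15050
-25392/(-16118) + r(-216, -131)/a = -25392/(-16118) - 131/(-15050) = -25392*(-1/16118) - 131*(-1/15050) = 12696/8059 + 131/15050 = 192130529/121287950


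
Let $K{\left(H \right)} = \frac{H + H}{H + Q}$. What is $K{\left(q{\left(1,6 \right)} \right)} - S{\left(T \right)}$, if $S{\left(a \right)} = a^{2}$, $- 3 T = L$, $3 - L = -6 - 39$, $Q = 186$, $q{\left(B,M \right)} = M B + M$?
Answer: $- \frac{8444}{33} \approx -255.88$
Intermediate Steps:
$q{\left(B,M \right)} = M + B M$ ($q{\left(B,M \right)} = B M + M = M + B M$)
$K{\left(H \right)} = \frac{2 H}{186 + H}$ ($K{\left(H \right)} = \frac{H + H}{H + 186} = \frac{2 H}{186 + H}$)
$L = 48$ ($L = 3 - \left(-6 - 39\right) = 3 - -45 = 3 + 45 = 48$)
$T = -16$ ($T = \left(- \frac{1}{3}\right) 48 = -16$)
$K{\left(q{\left(1,6 \right)} \right)} - S{\left(T \right)} = \frac{2 \cdot 6 \left(1 + 1\right)}{186 + 6 \left(1 + 1\right)} - \left(-16\right)^{2} = \frac{2 \cdot 6 \cdot 2}{186 + 6 \cdot 2} - 256 = 2 \cdot 12 \frac{1}{186 + 12} - 256 = 2 \cdot 12 \cdot \frac{1}{198} - 256 = \frac{4}{33} - 256 = - \frac{8444}{33}$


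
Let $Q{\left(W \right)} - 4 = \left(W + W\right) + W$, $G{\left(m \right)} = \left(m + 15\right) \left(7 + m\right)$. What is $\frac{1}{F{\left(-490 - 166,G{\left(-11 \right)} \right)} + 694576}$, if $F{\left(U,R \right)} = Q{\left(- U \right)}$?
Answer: $\frac{1}{696548} \approx 1.4357 \cdot 10^{-6}$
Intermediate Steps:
$G{\left(m \right)} = \left(7 + m\right) \left(15 + m\right)$ ($G{\left(m \right)} = \left(15 + m\right) \left(7 + m\right) = \left(7 + m\right) \left(15 + m\right)$)
$Q{\left(W \right)} = 4 + 3 W$ ($Q{\left(W \right)} = 4 + \left(\left(W + W\right) + W\right) = 4 + \left(2 W + W\right) = 4 + 3 W$)
$F{\left(U,R \right)} = 4 - 3 U$ ($F{\left(U,R \right)} = 4 + 3 \left(- U\right) = 4 - 3 U$)
$\frac{1}{F{\left(-490 - 166,G{\left(-11 \right)} \right)} + 694576} = \frac{1}{\left(4 - 3 \left(-490 - 166\right)\right) + 694576} = \frac{1}{\left(4 - -1968\right) + 694576} = \frac{1}{\left(4 + 1968\right) + 694576} = \frac{1}{1972 + 694576} = \frac{1}{696548}$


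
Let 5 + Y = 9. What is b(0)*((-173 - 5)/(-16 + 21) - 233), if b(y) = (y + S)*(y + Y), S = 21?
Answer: -112812/5 ≈ -22562.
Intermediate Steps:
Y = 4 (Y = -5 + 9 = 4)
b(y) = (4 + y)*(21 + y) (b(y) = (y + 21)*(y + 4) = (21 + y)*(4 + y) = (4 + y)*(21 + y))
b(0)*((-173 - 5)/(-16 + 21) - 233) = (84 + 0² + 25*0)*((-173 - 5)/(-16 + 21) - 233) = (84 + 0 + 0)*(-178/5 - 233) = 84*(-178*⅕ - 233) = 84*(-178/5 - 233) = 84*(-1343/5) = -112812/5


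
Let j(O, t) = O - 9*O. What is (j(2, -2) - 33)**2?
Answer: 2401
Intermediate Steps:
j(O, t) = -8*O
(j(2, -2) - 33)**2 = (-8*2 - 33)**2 = (-16 - 33)**2 = (-49)**2 = 2401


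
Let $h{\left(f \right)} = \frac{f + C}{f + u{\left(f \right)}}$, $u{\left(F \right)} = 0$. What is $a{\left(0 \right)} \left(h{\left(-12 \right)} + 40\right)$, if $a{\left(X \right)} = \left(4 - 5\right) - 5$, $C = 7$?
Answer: $- \frac{485}{2} \approx -242.5$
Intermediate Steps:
$a{\left(X \right)} = -6$ ($a{\left(X \right)} = -1 - 5 = -6$)
$h{\left(f \right)} = \frac{7 + f}{f}$ ($h{\left(f \right)} = \frac{f + 7}{f + 0} = \frac{7 + f}{f}$)
$a{\left(0 \right)} \left(h{\left(-12 \right)} + 40\right) = - 6 \left(\frac{7 - 12}{-12} + 40\right) = - 6 \left(\left(- \frac{1}{12}\right) \left(-5\right) + 40\right) = - 6 \left(\frac{5}{12} + 40\right) = \left(-6\right) \frac{485}{12} = - \frac{485}{2}$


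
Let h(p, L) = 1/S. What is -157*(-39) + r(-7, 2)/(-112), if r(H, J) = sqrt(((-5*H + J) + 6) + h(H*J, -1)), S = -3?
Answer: 6123 - sqrt(6)/42 ≈ 6122.9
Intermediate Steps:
h(p, L) = -1/3 (h(p, L) = 1/(-3) = -1/3)
r(H, J) = sqrt(17/3 + J - 5*H) (r(H, J) = sqrt(((-5*H + J) + 6) - 1/3) = sqrt(((J - 5*H) + 6) - 1/3) = sqrt((6 + J - 5*H) - 1/3) = sqrt(17/3 + J - 5*H))
-157*(-39) + r(-7, 2)/(-112) = -157*(-39) + (sqrt(51 - 45*(-7) + 9*2)/3)/(-112) = 6123 + (sqrt(51 + 315 + 18)/3)*(-1/112) = 6123 + (sqrt(384)/3)*(-1/112) = 6123 + ((8*sqrt(6))/3)*(-1/112) = 6123 + (8*sqrt(6)/3)*(-1/112) = 6123 - sqrt(6)/42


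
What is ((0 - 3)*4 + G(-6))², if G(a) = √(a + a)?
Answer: 132 - 48*I*√3 ≈ 132.0 - 83.138*I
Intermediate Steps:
G(a) = √2*√a (G(a) = √(2*a) = √2*√a)
((0 - 3)*4 + G(-6))² = ((0 - 3)*4 + √2*√(-6))² = (-3*4 + √2*(I*√6))² = (-12 + 2*I*√3)²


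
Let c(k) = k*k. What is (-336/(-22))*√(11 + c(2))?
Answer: 168*√15/11 ≈ 59.151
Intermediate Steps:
c(k) = k²
(-336/(-22))*√(11 + c(2)) = (-336/(-22))*√(11 + 2²) = (-336*(-1)/22)*√(11 + 4) = (-28*(-6/11))*√15 = 168*√15/11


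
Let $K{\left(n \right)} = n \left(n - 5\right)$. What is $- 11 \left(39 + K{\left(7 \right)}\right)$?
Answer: $-583$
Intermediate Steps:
$K{\left(n \right)} = n \left(-5 + n\right)$
$- 11 \left(39 + K{\left(7 \right)}\right) = - 11 \left(39 + 7 \left(-5 + 7\right)\right) = - 11 \left(39 + 7 \cdot 2\right) = - 11 \left(39 + 14\right) = \left(-11\right) 53 = -583$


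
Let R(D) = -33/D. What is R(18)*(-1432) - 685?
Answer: 5821/3 ≈ 1940.3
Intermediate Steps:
R(18)*(-1432) - 685 = -33/18*(-1432) - 685 = -33*1/18*(-1432) - 685 = -11/6*(-1432) - 685 = 7876/3 - 685 = 5821/3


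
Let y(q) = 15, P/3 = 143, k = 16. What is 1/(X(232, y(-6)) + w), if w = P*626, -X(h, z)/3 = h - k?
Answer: 1/267906 ≈ 3.7327e-6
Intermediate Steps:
P = 429 (P = 3*143 = 429)
X(h, z) = 48 - 3*h (X(h, z) = -3*(h - 1*16) = -3*(h - 16) = -3*(-16 + h) = 48 - 3*h)
w = 268554 (w = 429*626 = 268554)
1/(X(232, y(-6)) + w) = 1/((48 - 3*232) + 268554) = 1/((48 - 696) + 268554) = 1/(-648 + 268554) = 1/267906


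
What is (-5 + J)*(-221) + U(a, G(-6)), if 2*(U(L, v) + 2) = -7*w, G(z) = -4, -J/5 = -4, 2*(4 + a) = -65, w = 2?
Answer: -3324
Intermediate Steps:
a = -73/2 (a = -4 + (1/2)*(-65) = -4 - 65/2 = -73/2 ≈ -36.500)
J = 20 (J = -5*(-4) = 20)
U(L, v) = -9 (U(L, v) = -2 + (-7*2)/2 = -2 + (1/2)*(-14) = -2 - 7 = -9)
(-5 + J)*(-221) + U(a, G(-6)) = (-5 + 20)*(-221) - 9 = 15*(-221) - 9 = -3315 - 9 = -3324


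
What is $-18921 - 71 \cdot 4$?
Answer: $-19205$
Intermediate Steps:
$-18921 - 71 \cdot 4 = -18921 - 284 = -19205$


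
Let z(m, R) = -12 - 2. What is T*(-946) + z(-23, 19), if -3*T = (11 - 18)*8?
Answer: -53018/3 ≈ -17673.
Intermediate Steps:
z(m, R) = -14
T = 56/3 (T = -(11 - 18)*8/3 = -(-7)*8/3 = -⅓*(-56) = 56/3 ≈ 18.667)
T*(-946) + z(-23, 19) = (56/3)*(-946) - 14 = -52976/3 - 14 = -53018/3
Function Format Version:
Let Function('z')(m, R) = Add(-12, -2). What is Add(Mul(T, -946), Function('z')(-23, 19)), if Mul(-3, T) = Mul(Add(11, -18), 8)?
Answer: Rational(-53018, 3) ≈ -17673.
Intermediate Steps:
Function('z')(m, R) = -14
T = Rational(56, 3) (T = Mul(Rational(-1, 3), Mul(Add(11, -18), 8)) = Mul(Rational(-1, 3), Mul(-7, 8)) = Mul(Rational(-1, 3), -56) = Rational(56, 3) ≈ 18.667)
Add(Mul(T, -946), Function('z')(-23, 19)) = Add(Mul(Rational(56, 3), -946), -14) = Add(Rational(-52976, 3), -14) = Rational(-53018, 3)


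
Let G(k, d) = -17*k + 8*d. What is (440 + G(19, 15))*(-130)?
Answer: -30810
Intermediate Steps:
(440 + G(19, 15))*(-130) = (440 + (-17*19 + 8*15))*(-130) = (440 + (-323 + 120))*(-130) = (440 - 203)*(-130) = 237*(-130) = -30810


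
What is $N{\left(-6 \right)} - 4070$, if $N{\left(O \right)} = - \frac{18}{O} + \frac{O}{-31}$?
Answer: $- \frac{126071}{31} \approx -4066.8$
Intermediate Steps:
$N{\left(O \right)} = - \frac{18}{O} - \frac{O}{31}$ ($N{\left(O \right)} = - \frac{18}{O} + O \left(- \frac{1}{31}\right) = - \frac{18}{O} - \frac{O}{31}$)
$N{\left(-6 \right)} - 4070 = \left(- \frac{18}{-6} - - \frac{6}{31}\right) - 4070 = \left(\left(-18\right) \left(- \frac{1}{6}\right) + \frac{6}{31}\right) - 4070 = \left(3 + \frac{6}{31}\right) - 4070 = \frac{99}{31} - 4070 = - \frac{126071}{31}$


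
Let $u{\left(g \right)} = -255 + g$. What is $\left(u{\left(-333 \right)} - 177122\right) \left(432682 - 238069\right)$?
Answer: $-34584676230$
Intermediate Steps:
$\left(u{\left(-333 \right)} - 177122\right) \left(432682 - 238069\right) = \left(\left(-255 - 333\right) - 177122\right) \left(432682 - 238069\right) = \left(-588 - 177122\right) 194613 = \left(-177710\right) 194613 = -34584676230$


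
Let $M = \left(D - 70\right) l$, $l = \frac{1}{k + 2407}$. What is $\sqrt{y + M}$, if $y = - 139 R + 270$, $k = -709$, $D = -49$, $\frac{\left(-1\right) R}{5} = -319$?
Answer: $\frac{i \sqrt{638442479802}}{1698} \approx 470.57 i$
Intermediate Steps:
$R = 1595$ ($R = \left(-5\right) \left(-319\right) = 1595$)
$l = \frac{1}{1698}$ ($l = \frac{1}{-709 + 2407} = \frac{1}{1698} \approx 0.00058893$)
$y = -221435$ ($y = \left(-139\right) 1595 + 270 = -221705 + 270 = -221435$)
$M = - \frac{119}{1698}$ ($M = \left(-49 - 70\right) \frac{1}{1698} = \left(-119\right) \frac{1}{1698} = - \frac{119}{1698} \approx -0.070082$)
$\sqrt{y + M} = \sqrt{-221435 - \frac{119}{1698}} = \sqrt{- \frac{375996749}{1698}} = \frac{i \sqrt{638442479802}}{1698}$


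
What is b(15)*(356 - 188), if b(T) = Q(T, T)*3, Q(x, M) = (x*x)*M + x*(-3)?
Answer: 1678320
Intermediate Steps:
Q(x, M) = -3*x + M*x**2 (Q(x, M) = x**2*M - 3*x = M*x**2 - 3*x = -3*x + M*x**2)
b(T) = 3*T*(-3 + T**2) (b(T) = (T*(-3 + T*T))*3 = (T*(-3 + T**2))*3 = 3*T*(-3 + T**2))
b(15)*(356 - 188) = (3*15*(-3 + 15**2))*(356 - 188) = (3*15*(-3 + 225))*168 = (3*15*222)*168 = 9990*168 = 1678320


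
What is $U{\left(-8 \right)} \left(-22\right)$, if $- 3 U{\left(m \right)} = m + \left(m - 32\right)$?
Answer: $-352$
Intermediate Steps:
$U{\left(m \right)} = \frac{32}{3} - \frac{2 m}{3}$ ($U{\left(m \right)} = - \frac{m + \left(m - 32\right)}{3} = - \frac{m + \left(-32 + m\right)}{3} = - \frac{-32 + 2 m}{3} = \frac{32}{3} - \frac{2 m}{3}$)
$U{\left(-8 \right)} \left(-22\right) = \left(\frac{32}{3} - - \frac{16}{3}\right) \left(-22\right) = \left(\frac{32}{3} + \frac{16}{3}\right) \left(-22\right) = 16 \left(-22\right) = -352$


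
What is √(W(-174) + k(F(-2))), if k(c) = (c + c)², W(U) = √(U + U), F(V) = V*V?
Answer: √(64 + 2*I*√87) ≈ 8.0828 + 1.154*I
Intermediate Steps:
F(V) = V²
W(U) = √2*√U (W(U) = √(2*U) = √2*√U)
k(c) = 4*c² (k(c) = (2*c)² = 4*c²)
√(W(-174) + k(F(-2))) = √(√2*√(-174) + 4*((-2)²)²) = √(√2*(I*√174) + 4*4²) = √(2*I*√87 + 4*16) = √(2*I*√87 + 64) = √(64 + 2*I*√87)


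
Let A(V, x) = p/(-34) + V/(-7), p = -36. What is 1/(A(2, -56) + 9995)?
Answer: 119/1189497 ≈ 0.00010004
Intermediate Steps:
A(V, x) = 18/17 - V/7 (A(V, x) = -36/(-34) + V/(-7) = -36*(-1/34) + V*(-⅐) = 18/17 - V/7)
1/(A(2, -56) + 9995) = 1/((18/17 - ⅐*2) + 9995) = 1/((18/17 - 2/7) + 9995) = 1/(92/119 + 9995) = 1/(1189497/119) = 119/1189497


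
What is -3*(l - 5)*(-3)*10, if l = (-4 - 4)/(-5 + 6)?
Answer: -1170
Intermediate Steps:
l = -8 (l = -8/1 = -8*1 = -8)
-3*(l - 5)*(-3)*10 = -3*(-8 - 5)*(-3)*10 = -(-39)*(-3)*10 = -3*39*10 = -117*10 = -1170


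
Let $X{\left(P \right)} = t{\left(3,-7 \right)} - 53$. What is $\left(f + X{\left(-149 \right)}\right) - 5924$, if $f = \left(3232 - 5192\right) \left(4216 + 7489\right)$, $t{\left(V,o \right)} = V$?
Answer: $-22947774$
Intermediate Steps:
$X{\left(P \right)} = -50$ ($X{\left(P \right)} = 3 - 53 = -50$)
$f = -22941800$ ($f = \left(-1960\right) 11705 = -22941800$)
$\left(f + X{\left(-149 \right)}\right) - 5924 = \left(-22941800 - 50\right) - 5924 = -22941850 - 5924 = -22947774$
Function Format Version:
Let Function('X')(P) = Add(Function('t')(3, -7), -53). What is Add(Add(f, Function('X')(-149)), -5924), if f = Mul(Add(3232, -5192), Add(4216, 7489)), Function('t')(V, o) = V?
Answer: -22947774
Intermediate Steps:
Function('X')(P) = -50 (Function('X')(P) = Add(3, -53) = -50)
f = -22941800 (f = Mul(-1960, 11705) = -22941800)
Add(Add(f, Function('X')(-149)), -5924) = Add(Add(-22941800, -50), -5924) = Add(-22941850, -5924) = -22947774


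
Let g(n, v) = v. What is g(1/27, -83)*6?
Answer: -498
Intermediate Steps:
g(1/27, -83)*6 = -83*6 = -498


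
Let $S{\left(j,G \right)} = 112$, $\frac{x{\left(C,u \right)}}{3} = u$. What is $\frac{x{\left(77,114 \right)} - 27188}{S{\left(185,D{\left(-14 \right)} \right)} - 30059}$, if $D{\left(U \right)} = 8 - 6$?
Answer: $\frac{26846}{29947} \approx 0.89645$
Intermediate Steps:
$D{\left(U \right)} = 2$
$x{\left(C,u \right)} = 3 u$
$\frac{x{\left(77,114 \right)} - 27188}{S{\left(185,D{\left(-14 \right)} \right)} - 30059} = \frac{3 \cdot 114 - 27188}{112 - 30059} = \frac{342 - 27188}{-29947} = \left(-26846\right) \left(- \frac{1}{29947}\right) = \frac{26846}{29947}$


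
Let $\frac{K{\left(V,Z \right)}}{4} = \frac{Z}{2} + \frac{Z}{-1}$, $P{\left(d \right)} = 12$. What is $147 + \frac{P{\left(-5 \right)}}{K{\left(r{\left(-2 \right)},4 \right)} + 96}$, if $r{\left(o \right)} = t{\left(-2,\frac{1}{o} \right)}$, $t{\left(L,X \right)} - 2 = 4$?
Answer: $\frac{3237}{22} \approx 147.14$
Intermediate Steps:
$t{\left(L,X \right)} = 6$ ($t{\left(L,X \right)} = 2 + 4 = 6$)
$r{\left(o \right)} = 6$
$K{\left(V,Z \right)} = - 2 Z$ ($K{\left(V,Z \right)} = 4 \left(\frac{Z}{2} + \frac{Z}{-1}\right) = 4 \left(Z \frac{1}{2} + Z \left(-1\right)\right) = 4 \left(\frac{Z}{2} - Z\right) = 4 \left(- \frac{Z}{2}\right) = - 2 Z$)
$147 + \frac{P{\left(-5 \right)}}{K{\left(r{\left(-2 \right)},4 \right)} + 96} = 147 + \frac{1}{\left(-2\right) 4 + 96} \cdot 12 = 147 + \frac{1}{-8 + 96} \cdot 12 = 147 + \frac{1}{88} \cdot 12 = 147 + \frac{3}{22} = \frac{3237}{22}$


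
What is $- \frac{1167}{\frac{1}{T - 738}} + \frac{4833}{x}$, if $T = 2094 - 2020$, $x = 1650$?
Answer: $\frac{426190011}{550} \approx 7.7489 \cdot 10^{5}$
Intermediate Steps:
$T = 74$
$- \frac{1167}{\frac{1}{T - 738}} + \frac{4833}{x} = - \frac{1167}{\frac{1}{74 - 738}} + \frac{4833}{1650} = - \frac{1167}{\frac{1}{-664}} + 4833 \cdot \frac{1}{1650} = - \frac{1167}{- \frac{1}{664}} + \frac{1611}{550} = \left(-1167\right) \left(-664\right) + \frac{1611}{550} = 774888 + \frac{1611}{550} = \frac{426190011}{550}$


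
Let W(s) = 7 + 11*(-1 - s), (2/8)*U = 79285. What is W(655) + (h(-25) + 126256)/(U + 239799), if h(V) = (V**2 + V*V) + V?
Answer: -4014845770/556939 ≈ -7208.8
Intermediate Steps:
U = 317140 (U = 4*79285 = 317140)
W(s) = -4 - 11*s (W(s) = 7 + (-11 - 11*s) = -4 - 11*s)
h(V) = V + 2*V**2 (h(V) = (V**2 + V**2) + V = 2*V**2 + V = V + 2*V**2)
W(655) + (h(-25) + 126256)/(U + 239799) = (-4 - 11*655) + (-25*(1 + 2*(-25)) + 126256)/(317140 + 239799) = (-4 - 7205) + (-25*(1 - 50) + 126256)/556939 = -7209 + (-25*(-49) + 126256)*(1/556939) = -7209 + (1225 + 126256)*(1/556939) = -7209 + 127481*(1/556939) = -7209 + 127481/556939 = -4014845770/556939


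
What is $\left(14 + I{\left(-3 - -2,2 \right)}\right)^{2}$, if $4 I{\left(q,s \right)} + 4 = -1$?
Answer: $\frac{2601}{16} \approx 162.56$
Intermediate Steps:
$I{\left(q,s \right)} = - \frac{5}{4}$ ($I{\left(q,s \right)} = -1 + \frac{1}{4} \left(-1\right) = -1 - \frac{1}{4} = - \frac{5}{4}$)
$\left(14 + I{\left(-3 - -2,2 \right)}\right)^{2} = \left(14 - \frac{5}{4}\right)^{2} = \left(\frac{51}{4}\right)^{2} = \frac{2601}{16}$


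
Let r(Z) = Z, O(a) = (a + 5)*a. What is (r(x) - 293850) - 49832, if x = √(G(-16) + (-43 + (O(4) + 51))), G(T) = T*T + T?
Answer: -343682 + 2*√71 ≈ -3.4367e+5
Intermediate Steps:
O(a) = a*(5 + a) (O(a) = (5 + a)*a = a*(5 + a))
G(T) = T + T² (G(T) = T² + T = T + T²)
x = 2*√71 (x = √(-16*(1 - 16) + (-43 + (4*(5 + 4) + 51))) = √(-16*(-15) + (-43 + (4*9 + 51))) = √(240 + (-43 + (36 + 51))) = √(240 + (-43 + 87)) = √(240 + 44) = √284 = 2*√71 ≈ 16.852)
(r(x) - 293850) - 49832 = (2*√71 - 293850) - 49832 = (-293850 + 2*√71) - 49832 = -343682 + 2*√71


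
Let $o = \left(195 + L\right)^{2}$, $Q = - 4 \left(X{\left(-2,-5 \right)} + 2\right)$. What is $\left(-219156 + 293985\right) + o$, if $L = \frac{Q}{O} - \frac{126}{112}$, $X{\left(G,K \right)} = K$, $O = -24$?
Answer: $\frac{7182265}{64} \approx 1.1222 \cdot 10^{5}$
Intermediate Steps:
$Q = 12$ ($Q = - 4 \left(-5 + 2\right) = \left(-4\right) \left(-3\right) = 12$)
$L = - \frac{13}{8}$ ($L = \frac{12}{-24} - \frac{126}{112} = 12 \left(- \frac{1}{24}\right) - \frac{9}{8} = - \frac{1}{2} - \frac{9}{8} = - \frac{13}{8} \approx -1.625$)
$o = \frac{2393209}{64}$ ($o = \left(195 - \frac{13}{8}\right)^{2} = \left(\frac{1547}{8}\right)^{2} = \frac{2393209}{64} \approx 37394.0$)
$\left(-219156 + 293985\right) + o = \left(-219156 + 293985\right) + \frac{2393209}{64} = 74829 + \frac{2393209}{64} = \frac{7182265}{64}$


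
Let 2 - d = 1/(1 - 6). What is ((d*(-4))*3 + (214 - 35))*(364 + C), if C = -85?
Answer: 212877/5 ≈ 42575.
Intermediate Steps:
d = 11/5 (d = 2 - 1/(1 - 6) = 2 - 1/(-5) = 2 - 1*(-1/5) = 2 + 1/5 = 11/5 ≈ 2.2000)
((d*(-4))*3 + (214 - 35))*(364 + C) = (((11/5)*(-4))*3 + (214 - 35))*(364 - 85) = (-44/5*3 + 179)*279 = (-132/5 + 179)*279 = (763/5)*279 = 212877/5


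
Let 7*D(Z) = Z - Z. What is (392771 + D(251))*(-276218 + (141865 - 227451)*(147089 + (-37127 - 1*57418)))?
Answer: -1766411768482542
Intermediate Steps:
D(Z) = 0 (D(Z) = (Z - Z)/7 = (⅐)*0 = 0)
(392771 + D(251))*(-276218 + (141865 - 227451)*(147089 + (-37127 - 1*57418))) = (392771 + 0)*(-276218 + (141865 - 227451)*(147089 + (-37127 - 1*57418))) = 392771*(-276218 - 85586*(147089 + (-37127 - 57418))) = 392771*(-276218 - 85586*(147089 - 94545)) = 392771*(-276218 - 85586*52544) = 392771*(-276218 - 4497030784) = 392771*(-4497307002) = -1766411768482542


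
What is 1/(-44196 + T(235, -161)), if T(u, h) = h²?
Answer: -1/18275 ≈ -5.4720e-5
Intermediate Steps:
1/(-44196 + T(235, -161)) = 1/(-44196 + (-161)²) = 1/(-44196 + 25921) = 1/(-18275) = -1/18275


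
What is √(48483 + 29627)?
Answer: √78110 ≈ 279.48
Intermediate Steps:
√(48483 + 29627) = √78110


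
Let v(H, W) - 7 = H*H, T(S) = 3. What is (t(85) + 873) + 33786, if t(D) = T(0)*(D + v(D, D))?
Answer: 56610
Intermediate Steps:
v(H, W) = 7 + H² (v(H, W) = 7 + H*H = 7 + H²)
t(D) = 21 + 3*D + 3*D² (t(D) = 3*(D + (7 + D²)) = 3*(7 + D + D²) = 21 + 3*D + 3*D²)
(t(85) + 873) + 33786 = ((21 + 3*85 + 3*85²) + 873) + 33786 = ((21 + 255 + 3*7225) + 873) + 33786 = ((21 + 255 + 21675) + 873) + 33786 = (21951 + 873) + 33786 = 22824 + 33786 = 56610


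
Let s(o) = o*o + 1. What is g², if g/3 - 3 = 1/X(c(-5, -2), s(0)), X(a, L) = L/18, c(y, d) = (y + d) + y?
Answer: 3969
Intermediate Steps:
c(y, d) = d + 2*y (c(y, d) = (d + y) + y = d + 2*y)
s(o) = 1 + o² (s(o) = o² + 1 = 1 + o²)
X(a, L) = L/18 (X(a, L) = L*(1/18) = L/18)
g = 63 (g = 9 + 3/(((1 + 0²)/18)) = 9 + 3/(((1 + 0)/18)) = 9 + 3/(((1/18)*1)) = 9 + 3/(1/18) = 9 + 3*18 = 9 + 54 = 63)
g² = 63² = 3969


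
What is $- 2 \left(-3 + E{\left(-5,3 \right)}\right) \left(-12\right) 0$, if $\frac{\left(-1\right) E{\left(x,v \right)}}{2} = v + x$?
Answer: $0$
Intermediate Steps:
$E{\left(x,v \right)} = - 2 v - 2 x$ ($E{\left(x,v \right)} = - 2 \left(v + x\right) = - 2 v - 2 x$)
$- 2 \left(-3 + E{\left(-5,3 \right)}\right) \left(-12\right) 0 = - 2 \left(-3 - -4\right) \left(-12\right) 0 = - 2 \left(-3 + \left(-6 + 10\right)\right) \left(-12\right) 0 = - 2 \left(-3 + 4\right) \left(-12\right) 0 = \left(-2\right) 1 \left(-12\right) 0 = \left(-2\right) \left(-12\right) 0 = 24 \cdot 0 = 0$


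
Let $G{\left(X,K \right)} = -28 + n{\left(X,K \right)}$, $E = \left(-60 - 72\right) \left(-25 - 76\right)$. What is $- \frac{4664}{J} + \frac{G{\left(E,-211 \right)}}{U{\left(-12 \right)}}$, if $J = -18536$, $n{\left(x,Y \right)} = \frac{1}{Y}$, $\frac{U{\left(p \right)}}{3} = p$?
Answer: $\frac{18119621}{17599932} \approx 1.0295$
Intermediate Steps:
$U{\left(p \right)} = 3 p$
$E = 13332$ ($E = \left(-132\right) \left(-101\right) = 13332$)
$G{\left(X,K \right)} = -28 + \frac{1}{K}$
$- \frac{4664}{J} + \frac{G{\left(E,-211 \right)}}{U{\left(-12 \right)}} = - \frac{4664}{-18536} + \frac{-28 + \frac{1}{-211}}{3 \left(-12\right)} = \left(-4664\right) \left(- \frac{1}{18536}\right) + \frac{-28 - \frac{1}{211}}{-36} = \frac{583}{2317} - - \frac{5909}{7596} = \frac{583}{2317} + \frac{5909}{7596} = \frac{18119621}{17599932}$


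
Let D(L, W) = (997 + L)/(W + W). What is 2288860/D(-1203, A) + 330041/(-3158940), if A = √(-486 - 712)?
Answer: -330041/3158940 - 2288860*I*√1198/103 ≈ -0.10448 - 7.6915e+5*I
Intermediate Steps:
A = I*√1198 (A = √(-1198) = I*√1198 ≈ 34.612*I)
D(L, W) = (997 + L)/(2*W) (D(L, W) = (997 + L)/((2*W)) = (997 + L)*(1/(2*W)) = (997 + L)/(2*W))
2288860/D(-1203, A) + 330041/(-3158940) = 2288860/(((997 - 1203)/(2*((I*√1198))))) + 330041/(-3158940) = 2288860/(((½)*(-I*√1198/1198)*(-206))) + 330041*(-1/3158940) = 2288860/((103*I*√1198/1198)) - 330041/3158940 = 2288860*(-I*√1198/103) - 330041/3158940 = -2288860*I*√1198/103 - 330041/3158940 = -330041/3158940 - 2288860*I*√1198/103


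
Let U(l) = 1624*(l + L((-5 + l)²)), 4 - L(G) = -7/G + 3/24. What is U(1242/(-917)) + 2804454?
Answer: 12493572071528289/4447964699 ≈ 2.8088e+6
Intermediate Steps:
L(G) = 31/8 + 7/G (L(G) = 4 - (-7/G + 3/24) = 4 - (-7/G + 3*(1/24)) = 4 - (-7/G + ⅛) = 4 - (⅛ - 7/G) = 4 + (-⅛ + 7/G) = 31/8 + 7/G)
U(l) = 6293 + 1624*l + 11368/(-5 + l)² (U(l) = 1624*(l + (31/8 + 7/((-5 + l)²))) = 1624*(l + (31/8 + 7/(-5 + l)²)) = 1624*(31/8 + l + 7/(-5 + l)²) = 6293 + 1624*l + 11368/(-5 + l)²)
U(1242/(-917)) + 2804454 = (6293 + 1624*(1242/(-917)) + 11368/(-5 + 1242/(-917))²) + 2804454 = (6293 + 1624*(1242*(-1/917)) + 11368/(-5 + 1242*(-1/917))²) + 2804454 = (6293 + 1624*(-1242/917) + 11368/(-5 - 1242/917)²) + 2804454 = (6293 - 288144/131 + 11368/(-5827/917)²) + 2804454 = (6293 - 288144/131 + 11368*(840889/33953929)) + 2804454 = (6293 - 288144/131 + 9559226152/33953929) + 2804454 = 19459679558943/4447964699 + 2804454 = 12493572071528289/4447964699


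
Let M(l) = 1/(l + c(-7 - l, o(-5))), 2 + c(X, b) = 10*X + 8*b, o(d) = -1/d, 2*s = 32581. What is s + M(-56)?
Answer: 35317809/2168 ≈ 16291.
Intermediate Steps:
s = 32581/2 (s = (½)*32581 = 32581/2 ≈ 16291.)
c(X, b) = -2 + 8*b + 10*X (c(X, b) = -2 + (10*X + 8*b) = -2 + (8*b + 10*X) = -2 + 8*b + 10*X)
M(l) = 1/(-352/5 - 9*l) (M(l) = 1/(l + (-2 + 8*(-1/(-5)) + 10*(-7 - l))) = 1/(l + (-2 + 8*(-1*(-⅕)) + (-70 - 10*l))) = 1/(l + (-2 + 8*(⅕) + (-70 - 10*l))) = 1/(l + (-2 + 8/5 + (-70 - 10*l))) = 1/(l + (-352/5 - 10*l)) = 1/(-352/5 - 9*l))
s + M(-56) = 32581/2 + 5/(-352 - 45*(-56)) = 32581/2 + 5/(-352 + 2520) = 32581/2 + 5/2168 = 35317809/2168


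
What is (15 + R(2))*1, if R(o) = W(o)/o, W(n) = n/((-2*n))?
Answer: 59/4 ≈ 14.750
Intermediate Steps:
W(n) = -1/2 (W(n) = n*(-1/(2*n)) = -1/2)
R(o) = -1/(2*o)
(15 + R(2))*1 = (15 - 1/2/2)*1 = (15 - 1/2*1/2)*1 = (15 - 1/4)*1 = (59/4)*1 = 59/4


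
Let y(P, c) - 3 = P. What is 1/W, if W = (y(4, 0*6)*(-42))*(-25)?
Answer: 1/7350 ≈ 0.00013605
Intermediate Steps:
y(P, c) = 3 + P
W = 7350 (W = ((3 + 4)*(-42))*(-25) = (7*(-42))*(-25) = -294*(-25) = 7350)
1/W = 1/7350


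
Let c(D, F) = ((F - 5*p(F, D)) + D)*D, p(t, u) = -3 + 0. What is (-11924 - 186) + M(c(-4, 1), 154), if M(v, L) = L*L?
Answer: 11606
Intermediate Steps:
p(t, u) = -3
c(D, F) = D*(15 + D + F) (c(D, F) = ((F - 5*(-3)) + D)*D = ((F + 15) + D)*D = ((15 + F) + D)*D = (15 + D + F)*D = D*(15 + D + F))
M(v, L) = L**2
(-11924 - 186) + M(c(-4, 1), 154) = (-11924 - 186) + 154**2 = -12110 + 23716 = 11606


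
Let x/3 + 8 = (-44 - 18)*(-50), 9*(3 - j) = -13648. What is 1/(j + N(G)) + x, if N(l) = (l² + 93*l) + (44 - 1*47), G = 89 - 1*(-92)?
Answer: 4266904353/459994 ≈ 9276.0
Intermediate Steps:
j = 13675/9 (j = 3 - ⅑*(-13648) = 3 + 13648/9 = 13675/9 ≈ 1519.4)
G = 181 (G = 89 + 92 = 181)
N(l) = -3 + l² + 93*l (N(l) = (l² + 93*l) + (44 - 47) = (l² + 93*l) - 3 = -3 + l² + 93*l)
x = 9276 (x = -24 + 3*((-44 - 18)*(-50)) = -24 + 3*(-62*(-50)) = -24 + 3*3100 = -24 + 9300 = 9276)
1/(j + N(G)) + x = 1/(13675/9 + (-3 + 181² + 93*181)) + 9276 = 1/(13675/9 + (-3 + 32761 + 16833)) + 9276 = 1/(13675/9 + 49591) + 9276 = 1/(459994/9) + 9276 = 9/459994 + 9276 = 4266904353/459994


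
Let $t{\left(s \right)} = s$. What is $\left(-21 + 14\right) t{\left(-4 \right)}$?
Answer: $28$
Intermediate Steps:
$\left(-21 + 14\right) t{\left(-4 \right)} = \left(-21 + 14\right) \left(-4\right) = \left(-7\right) \left(-4\right) = 28$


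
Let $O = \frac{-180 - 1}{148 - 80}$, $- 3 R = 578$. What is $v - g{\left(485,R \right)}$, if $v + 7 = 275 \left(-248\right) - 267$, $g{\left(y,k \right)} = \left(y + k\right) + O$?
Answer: $- \frac{14027789}{204} \approx -68764.0$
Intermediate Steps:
$R = - \frac{578}{3}$ ($R = \left(- \frac{1}{3}\right) 578 = - \frac{578}{3} \approx -192.67$)
$O = - \frac{181}{68} \approx -2.6618$
$g{\left(y,k \right)} = - \frac{181}{68} + k + y$ ($g{\left(y,k \right)} = \left(y + k\right) - \frac{181}{68} = \left(k + y\right) - \frac{181}{68} = - \frac{181}{68} + k + y$)
$v = -68474$ ($v = -7 + \left(275 \left(-248\right) - 267\right) = -7 - 68467 = -68474$)
$v - g{\left(485,R \right)} = -68474 - \left(- \frac{181}{68} - \frac{578}{3} + 485\right) = -68474 - \frac{59093}{204} = - \frac{14027789}{204}$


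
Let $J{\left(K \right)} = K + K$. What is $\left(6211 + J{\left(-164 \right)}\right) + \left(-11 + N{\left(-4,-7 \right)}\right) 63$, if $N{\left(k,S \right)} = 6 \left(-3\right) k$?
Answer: $9726$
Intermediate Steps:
$N{\left(k,S \right)} = - 18 k$
$J{\left(K \right)} = 2 K$
$\left(6211 + J{\left(-164 \right)}\right) + \left(-11 + N{\left(-4,-7 \right)}\right) 63 = \left(6211 + 2 \left(-164\right)\right) + \left(-11 - -72\right) 63 = \left(6211 - 328\right) + \left(-11 + 72\right) 63 = 5883 + 61 \cdot 63 = 5883 + 3843 = 9726$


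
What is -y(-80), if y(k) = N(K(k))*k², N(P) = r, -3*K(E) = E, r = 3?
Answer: -19200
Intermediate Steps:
K(E) = -E/3
N(P) = 3
y(k) = 3*k²
-y(-80) = -3*(-80)² = -3*6400 = -1*19200 = -19200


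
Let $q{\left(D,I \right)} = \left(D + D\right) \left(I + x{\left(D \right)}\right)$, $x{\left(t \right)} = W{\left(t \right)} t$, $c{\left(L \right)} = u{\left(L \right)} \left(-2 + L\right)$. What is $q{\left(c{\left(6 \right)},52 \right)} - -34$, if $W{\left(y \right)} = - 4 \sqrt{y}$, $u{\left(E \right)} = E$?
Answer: $2530 - 9216 \sqrt{6} \approx -20045.0$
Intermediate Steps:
$c{\left(L \right)} = L \left(-2 + L\right)$
$x{\left(t \right)} = - 4 t^{\frac{3}{2}}$ ($x{\left(t \right)} = - 4 \sqrt{t} t = - 4 t^{\frac{3}{2}}$)
$q{\left(D,I \right)} = 2 D \left(I - 4 D^{\frac{3}{2}}\right)$ ($q{\left(D,I \right)} = \left(D + D\right) \left(I - 4 D^{\frac{3}{2}}\right) = 2 D \left(I - 4 D^{\frac{3}{2}}\right)$)
$q{\left(c{\left(6 \right)},52 \right)} - -34 = 2 \cdot 6 \left(-2 + 6\right) \left(52 - 4 \left(6 \left(-2 + 6\right)\right)^{\frac{3}{2}}\right) - -34 = 2 \cdot 6 \cdot 4 \left(52 - 4 \left(6 \cdot 4\right)^{\frac{3}{2}}\right) + 34 = 2 \cdot 24 \left(52 - 4 \cdot 24^{\frac{3}{2}}\right) + 34 = 2 \cdot 24 \left(52 - 4 \cdot 48 \sqrt{6}\right) + 34 = 2 \cdot 24 \left(52 - 192 \sqrt{6}\right) + 34 = \left(2496 - 9216 \sqrt{6}\right) + 34 = 2530 - 9216 \sqrt{6}$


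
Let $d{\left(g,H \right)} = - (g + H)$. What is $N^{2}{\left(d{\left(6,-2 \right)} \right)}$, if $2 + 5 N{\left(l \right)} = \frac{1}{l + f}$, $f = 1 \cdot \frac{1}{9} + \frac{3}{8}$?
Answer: $\frac{334084}{1600225} \approx 0.20877$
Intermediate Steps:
$d{\left(g,H \right)} = - H - g$ ($d{\left(g,H \right)} = - (H + g) = - H - g$)
$f = \frac{35}{72}$ ($f = 1 \cdot \frac{1}{9} + 3 \cdot \frac{1}{8} = \frac{1}{9} + \frac{3}{8} = \frac{35}{72} \approx 0.48611$)
$N{\left(l \right)} = - \frac{2}{5} + \frac{1}{5 \left(\frac{35}{72} + l\right)}$ ($N{\left(l \right)} = - \frac{2}{5} + \frac{1}{5 \left(l + \frac{35}{72}\right)} = - \frac{2}{5} + \frac{1}{5 \left(\frac{35}{72} + l\right)}$)
$N^{2}{\left(d{\left(6,-2 \right)} \right)} = \left(\frac{2 \left(1 - 72 \left(\left(-1\right) \left(-2\right) - 6\right)\right)}{5 \left(35 + 72 \left(\left(-1\right) \left(-2\right) - 6\right)\right)}\right)^{2} = \left(\frac{2 \left(1 - 72 \left(2 - 6\right)\right)}{5 \left(35 + 72 \left(2 - 6\right)\right)}\right)^{2} = \left(\frac{2 \left(1 - -288\right)}{5 \left(35 + 72 \left(-4\right)\right)}\right)^{2} = \left(\frac{2 \left(1 + 288\right)}{5 \left(35 - 288\right)}\right)^{2} = \left(\frac{2}{5} \frac{1}{-253} \cdot 289\right)^{2} = \left(\frac{2}{5} \left(- \frac{1}{253}\right) 289\right)^{2} = \left(- \frac{578}{1265}\right)^{2} = \frac{334084}{1600225}$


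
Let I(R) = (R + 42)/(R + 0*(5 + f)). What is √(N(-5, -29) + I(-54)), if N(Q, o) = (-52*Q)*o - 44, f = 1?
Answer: I*√68254/3 ≈ 87.085*I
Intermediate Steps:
I(R) = (42 + R)/R (I(R) = (R + 42)/(R + 0*(5 + 1)) = (42 + R)/(R + 0*6) = (42 + R)/(R + 0) = (42 + R)/R)
N(Q, o) = -44 - 52*Q*o (N(Q, o) = -52*Q*o - 44 = -44 - 52*Q*o)
√(N(-5, -29) + I(-54)) = √((-44 - 52*(-5)*(-29)) + (42 - 54)/(-54)) = √((-44 - 7540) - 1/54*(-12)) = √(-7584 + 2/9) = √(-68254/9) = I*√68254/3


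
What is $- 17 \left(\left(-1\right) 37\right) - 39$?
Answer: $590$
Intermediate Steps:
$- 17 \left(\left(-1\right) 37\right) - 39 = \left(-17\right) \left(-37\right) - 39 = 629 - 39 = 590$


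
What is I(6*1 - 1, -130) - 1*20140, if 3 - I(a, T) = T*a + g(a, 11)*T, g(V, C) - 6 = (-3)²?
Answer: -17537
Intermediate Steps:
g(V, C) = 15 (g(V, C) = 6 + (-3)² = 6 + 9 = 15)
I(a, T) = 3 - 15*T - T*a (I(a, T) = 3 - (T*a + 15*T) = 3 - (15*T + T*a) = 3 + (-15*T - T*a) = 3 - 15*T - T*a)
I(6*1 - 1, -130) - 1*20140 = (3 - 15*(-130) - 1*(-130)*(6*1 - 1)) - 1*20140 = (3 + 1950 - 1*(-130)*(6 - 1)) - 20140 = (3 + 1950 - 1*(-130)*5) - 20140 = (3 + 1950 + 650) - 20140 = 2603 - 20140 = -17537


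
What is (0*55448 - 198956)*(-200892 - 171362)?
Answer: 74062166824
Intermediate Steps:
(0*55448 - 198956)*(-200892 - 171362) = (0 - 198956)*(-372254) = -198956*(-372254) = 74062166824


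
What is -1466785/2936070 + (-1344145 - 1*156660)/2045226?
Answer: -123439589246/100082111697 ≈ -1.2334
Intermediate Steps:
-1466785/2936070 + (-1344145 - 1*156660)/2045226 = -1466785*1/2936070 + (-1344145 - 156660)*(1/2045226) = -293357/587214 - 1500805*1/2045226 = -293357/587214 - 1500805/2045226 = -123439589246/100082111697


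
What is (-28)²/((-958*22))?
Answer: -196/5269 ≈ -0.037199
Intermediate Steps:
(-28)²/((-958*22)) = 784/(-21076) = 784*(-1/21076) = -196/5269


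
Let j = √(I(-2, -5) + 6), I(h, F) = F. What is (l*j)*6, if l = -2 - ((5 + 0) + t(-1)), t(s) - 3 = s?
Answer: -54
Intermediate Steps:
t(s) = 3 + s
l = -9 (l = -2 - ((5 + 0) + (3 - 1)) = -2 - (5 + 2) = -2 - 1*7 = -2 - 7 = -9)
j = 1 (j = √(-5 + 6) = √1 = 1)
(l*j)*6 = -9*1*6 = -9*6 = -54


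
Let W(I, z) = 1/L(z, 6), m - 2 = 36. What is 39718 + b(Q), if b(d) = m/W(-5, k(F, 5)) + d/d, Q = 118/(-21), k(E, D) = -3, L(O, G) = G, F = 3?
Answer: 39947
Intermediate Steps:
m = 38 (m = 2 + 36 = 38)
W(I, z) = ⅙ (W(I, z) = 1/6 = ⅙)
Q = -118/21 (Q = 118*(-1/21) = -118/21 ≈ -5.6190)
b(d) = 229 (b(d) = 38/(⅙) + d/d = 38*6 + 1 = 228 + 1 = 229)
39718 + b(Q) = 39718 + 229 = 39947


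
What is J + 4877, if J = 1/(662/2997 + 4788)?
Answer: 69986406343/14350298 ≈ 4877.0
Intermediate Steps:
J = 2997/14350298 (J = 1/(662*(1/2997) + 4788) = 1/(662/2997 + 4788) = 1/(14350298/2997) = 2997/14350298 ≈ 0.00020885)
J + 4877 = 2997/14350298 + 4877 = 69986406343/14350298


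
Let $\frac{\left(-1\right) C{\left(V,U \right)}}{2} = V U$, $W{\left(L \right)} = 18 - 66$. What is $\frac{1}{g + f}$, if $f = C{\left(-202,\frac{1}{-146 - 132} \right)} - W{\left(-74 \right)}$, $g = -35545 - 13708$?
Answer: $- \frac{139}{6839697} \approx -2.0323 \cdot 10^{-5}$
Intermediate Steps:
$W{\left(L \right)} = -48$ ($W{\left(L \right)} = 18 - 66 = -48$)
$C{\left(V,U \right)} = - 2 U V$ ($C{\left(V,U \right)} = - 2 V U = - 2 U V$)
$g = -49253$
$f = \frac{6470}{139}$ ($f = \left(-2\right) \frac{1}{-146 - 132} \left(-202\right) - -48 = \left(-2\right) \frac{1}{-278} \left(-202\right) + 48 = \left(-2\right) \left(- \frac{1}{278}\right) \left(-202\right) + 48 = - \frac{202}{139} + 48 = \frac{6470}{139} \approx 46.547$)
$\frac{1}{g + f} = \frac{1}{-49253 + \frac{6470}{139}} = \frac{1}{- \frac{6839697}{139}} = - \frac{139}{6839697}$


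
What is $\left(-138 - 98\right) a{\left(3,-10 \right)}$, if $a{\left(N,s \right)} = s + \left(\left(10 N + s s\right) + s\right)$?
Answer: $-25960$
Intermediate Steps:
$a{\left(N,s \right)} = s^{2} + 2 s + 10 N$ ($a{\left(N,s \right)} = s + \left(\left(10 N + s^{2}\right) + s\right) = s + \left(\left(s^{2} + 10 N\right) + s\right) = s + \left(s + s^{2} + 10 N\right) = s^{2} + 2 s + 10 N$)
$\left(-138 - 98\right) a{\left(3,-10 \right)} = \left(-138 - 98\right) \left(\left(-10\right)^{2} + 2 \left(-10\right) + 10 \cdot 3\right) = - 236 \left(100 - 20 + 30\right) = \left(-236\right) 110 = -25960$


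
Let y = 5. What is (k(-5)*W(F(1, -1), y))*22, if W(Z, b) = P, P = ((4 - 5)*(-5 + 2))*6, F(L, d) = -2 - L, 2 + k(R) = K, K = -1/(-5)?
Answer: -3564/5 ≈ -712.80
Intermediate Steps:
K = 1/5 (K = -1*(-1/5) = 1/5 ≈ 0.20000)
k(R) = -9/5 (k(R) = -2 + 1/5 = -9/5)
P = 18 (P = -1*(-3)*6 = 3*6 = 18)
W(Z, b) = 18
(k(-5)*W(F(1, -1), y))*22 = -9/5*18*22 = -162/5*22 = -3564/5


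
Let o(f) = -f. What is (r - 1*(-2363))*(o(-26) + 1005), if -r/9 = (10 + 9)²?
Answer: -913466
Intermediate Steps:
r = -3249 (r = -9*(10 + 9)² = -9*19² = -9*361 = -3249)
(r - 1*(-2363))*(o(-26) + 1005) = (-3249 - 1*(-2363))*(-1*(-26) + 1005) = (-3249 + 2363)*(26 + 1005) = -886*1031 = -913466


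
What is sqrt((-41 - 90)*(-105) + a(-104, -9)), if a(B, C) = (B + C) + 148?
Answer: sqrt(13790) ≈ 117.43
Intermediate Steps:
a(B, C) = 148 + B + C
sqrt((-41 - 90)*(-105) + a(-104, -9)) = sqrt((-41 - 90)*(-105) + (148 - 104 - 9)) = sqrt(-131*(-105) + 35) = sqrt(13755 + 35) = sqrt(13790)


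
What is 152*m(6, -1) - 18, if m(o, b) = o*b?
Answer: -930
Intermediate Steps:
m(o, b) = b*o
152*m(6, -1) - 18 = 152*(-1*6) - 18 = 152*(-6) - 18 = -912 - 18 = -930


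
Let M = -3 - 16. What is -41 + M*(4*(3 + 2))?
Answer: -421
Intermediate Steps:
M = -19
-41 + M*(4*(3 + 2)) = -41 - 76*(3 + 2) = -41 - 76*5 = -41 - 19*20 = -41 - 380 = -421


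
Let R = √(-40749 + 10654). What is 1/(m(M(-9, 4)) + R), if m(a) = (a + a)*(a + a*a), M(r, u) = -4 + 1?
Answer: -36/31391 - I*√30095/31391 ≈ -0.0011468 - 0.0055264*I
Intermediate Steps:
M(r, u) = -3
m(a) = 2*a*(a + a²) (m(a) = (2*a)*(a + a²) = 2*a*(a + a²))
R = I*√30095 (R = √(-30095) = I*√30095 ≈ 173.48*I)
1/(m(M(-9, 4)) + R) = 1/(2*(-3)²*(1 - 3) + I*√30095) = 1/(2*9*(-2) + I*√30095) = 1/(-36 + I*√30095)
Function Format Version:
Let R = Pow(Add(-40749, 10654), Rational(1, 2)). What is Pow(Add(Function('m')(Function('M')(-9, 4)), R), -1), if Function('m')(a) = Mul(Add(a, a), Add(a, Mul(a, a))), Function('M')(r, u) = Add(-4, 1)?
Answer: Add(Rational(-36, 31391), Mul(Rational(-1, 31391), I, Pow(30095, Rational(1, 2)))) ≈ Add(-0.0011468, Mul(-0.0055264, I))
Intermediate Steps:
Function('M')(r, u) = -3
Function('m')(a) = Mul(2, a, Add(a, Pow(a, 2))) (Function('m')(a) = Mul(Mul(2, a), Add(a, Pow(a, 2))) = Mul(2, a, Add(a, Pow(a, 2))))
R = Mul(I, Pow(30095, Rational(1, 2))) (R = Pow(-30095, Rational(1, 2)) = Mul(I, Pow(30095, Rational(1, 2))) ≈ Mul(173.48, I))
Pow(Add(Function('m')(Function('M')(-9, 4)), R), -1) = Pow(Add(Mul(2, Pow(-3, 2), Add(1, -3)), Mul(I, Pow(30095, Rational(1, 2)))), -1) = Pow(Add(Mul(2, 9, -2), Mul(I, Pow(30095, Rational(1, 2)))), -1) = Pow(Add(-36, Mul(I, Pow(30095, Rational(1, 2)))), -1)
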